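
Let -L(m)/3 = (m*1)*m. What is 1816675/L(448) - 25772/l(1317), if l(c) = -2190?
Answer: 39248681/4485120 ≈ 8.7509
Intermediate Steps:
L(m) = -3*m**2 (L(m) = -3*m*1*m = -3*m*m = -3*m**2)
1816675/L(448) - 25772/l(1317) = 1816675/((-3*448**2)) - 25772/(-2190) = 1816675/((-3*200704)) - 25772*(-1/2190) = 1816675/(-602112) + 12886/1095 = 1816675*(-1/602112) + 12886/1095 = -37075/12288 + 12886/1095 = 39248681/4485120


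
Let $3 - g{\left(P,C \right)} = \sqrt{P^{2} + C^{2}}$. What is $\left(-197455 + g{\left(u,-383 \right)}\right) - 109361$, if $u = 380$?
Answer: $-306813 - \sqrt{291089} \approx -3.0735 \cdot 10^{5}$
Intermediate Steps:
$g{\left(P,C \right)} = 3 - \sqrt{C^{2} + P^{2}}$ ($g{\left(P,C \right)} = 3 - \sqrt{P^{2} + C^{2}} = 3 - \sqrt{C^{2} + P^{2}}$)
$\left(-197455 + g{\left(u,-383 \right)}\right) - 109361 = \left(-197455 + \left(3 - \sqrt{\left(-383\right)^{2} + 380^{2}}\right)\right) - 109361 = \left(-197455 + \left(3 - \sqrt{146689 + 144400}\right)\right) - 109361 = \left(-197455 + \left(3 - \sqrt{291089}\right)\right) - 109361 = \left(-197452 - \sqrt{291089}\right) - 109361 = -306813 - \sqrt{291089}$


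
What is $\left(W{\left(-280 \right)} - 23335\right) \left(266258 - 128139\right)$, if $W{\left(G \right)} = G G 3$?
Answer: $29262581935$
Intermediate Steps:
$W{\left(G \right)} = 3 G^{2}$ ($W{\left(G \right)} = G^{2} \cdot 3 = 3 G^{2}$)
$\left(W{\left(-280 \right)} - 23335\right) \left(266258 - 128139\right) = \left(3 \left(-280\right)^{2} - 23335\right) \left(266258 - 128139\right) = \left(3 \cdot 78400 - 23335\right) 138119 = \left(235200 - 23335\right) 138119 = 211865 \cdot 138119 = 29262581935$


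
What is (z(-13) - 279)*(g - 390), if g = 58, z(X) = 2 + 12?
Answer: 87980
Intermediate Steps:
z(X) = 14
(z(-13) - 279)*(g - 390) = (14 - 279)*(58 - 390) = -265*(-332) = 87980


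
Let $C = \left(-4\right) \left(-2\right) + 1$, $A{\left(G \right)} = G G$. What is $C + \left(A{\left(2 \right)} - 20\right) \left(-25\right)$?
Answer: $409$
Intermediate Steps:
$A{\left(G \right)} = G^{2}$
$C = 9$ ($C = 8 + 1 = 9$)
$C + \left(A{\left(2 \right)} - 20\right) \left(-25\right) = 9 + \left(2^{2} - 20\right) \left(-25\right) = 9 + \left(4 - 20\right) \left(-25\right) = 9 - -400 = 9 + 400 = 409$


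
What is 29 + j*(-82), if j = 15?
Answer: -1201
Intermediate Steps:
29 + j*(-82) = 29 + 15*(-82) = 29 - 1230 = -1201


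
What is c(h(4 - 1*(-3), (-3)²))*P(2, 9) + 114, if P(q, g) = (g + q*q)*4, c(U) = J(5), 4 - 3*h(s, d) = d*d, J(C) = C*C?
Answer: 1414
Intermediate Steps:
J(C) = C²
h(s, d) = 4/3 - d²/3 (h(s, d) = 4/3 - d*d/3 = 4/3 - d²/3)
c(U) = 25 (c(U) = 5² = 25)
P(q, g) = 4*g + 4*q² (P(q, g) = (g + q²)*4 = 4*g + 4*q²)
c(h(4 - 1*(-3), (-3)²))*P(2, 9) + 114 = 25*(4*9 + 4*2²) + 114 = 25*(36 + 4*4) + 114 = 25*(36 + 16) + 114 = 25*52 + 114 = 1300 + 114 = 1414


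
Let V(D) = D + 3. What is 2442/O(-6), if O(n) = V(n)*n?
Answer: 407/3 ≈ 135.67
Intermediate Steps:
V(D) = 3 + D
O(n) = n*(3 + n) (O(n) = (3 + n)*n = n*(3 + n))
2442/O(-6) = 2442/((-6*(3 - 6))) = 2442/((-6*(-3))) = 2442/18 = 2442*(1/18) = 407/3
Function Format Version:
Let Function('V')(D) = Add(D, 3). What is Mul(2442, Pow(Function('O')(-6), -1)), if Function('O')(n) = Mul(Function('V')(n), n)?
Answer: Rational(407, 3) ≈ 135.67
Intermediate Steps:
Function('V')(D) = Add(3, D)
Function('O')(n) = Mul(n, Add(3, n)) (Function('O')(n) = Mul(Add(3, n), n) = Mul(n, Add(3, n)))
Mul(2442, Pow(Function('O')(-6), -1)) = Mul(2442, Pow(Mul(-6, Add(3, -6)), -1)) = Mul(2442, Pow(Mul(-6, -3), -1)) = Mul(2442, Pow(18, -1)) = Mul(2442, Rational(1, 18)) = Rational(407, 3)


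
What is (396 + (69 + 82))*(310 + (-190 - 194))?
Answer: -40478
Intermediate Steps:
(396 + (69 + 82))*(310 + (-190 - 194)) = (396 + 151)*(310 - 384) = 547*(-74) = -40478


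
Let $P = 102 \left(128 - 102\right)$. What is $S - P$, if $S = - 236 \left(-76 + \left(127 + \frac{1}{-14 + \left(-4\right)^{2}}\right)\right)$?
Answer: $-14806$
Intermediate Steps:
$S = -12154$ ($S = - 236 \left(-76 + \left(127 + \frac{1}{-14 + 16}\right)\right) = - 236 \left(-76 + \left(127 + \frac{1}{2}\right)\right) = - 236 \left(-76 + \frac{255}{2}\right) = \left(-236\right) \frac{103}{2} = -12154$)
$P = 2652$ ($P = 102 \cdot 26 = 2652$)
$S - P = -12154 - 2652 = -14806$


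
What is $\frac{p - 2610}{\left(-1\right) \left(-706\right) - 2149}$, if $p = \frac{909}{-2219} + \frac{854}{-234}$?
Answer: $\frac{678669896}{374635989} \approx 1.8115$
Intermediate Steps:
$p = - \frac{1053866}{259623}$ ($p = 909 \left(- \frac{1}{2219}\right) + 854 \left(- \frac{1}{234}\right) = - \frac{909}{2219} - \frac{427}{117} = - \frac{1053866}{259623} \approx -4.0592$)
$\frac{p - 2610}{\left(-1\right) \left(-706\right) - 2149} = \frac{- \frac{1053866}{259623} - 2610}{\left(-1\right) \left(-706\right) - 2149} = - \frac{678669896}{259623 \left(706 - 2149\right)} = - \frac{678669896}{259623 \left(-1443\right)} = \left(- \frac{678669896}{259623}\right) \left(- \frac{1}{1443}\right) = \frac{678669896}{374635989}$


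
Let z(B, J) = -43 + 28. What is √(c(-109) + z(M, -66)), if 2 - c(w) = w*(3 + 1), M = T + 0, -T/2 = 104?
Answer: 3*√47 ≈ 20.567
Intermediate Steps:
T = -208 (T = -2*104 = -208)
M = -208 (M = -208 + 0 = -208)
z(B, J) = -15
c(w) = 2 - 4*w (c(w) = 2 - w*(3 + 1) = 2 - w*4 = 2 - 4*w)
√(c(-109) + z(M, -66)) = √((2 - 4*(-109)) - 15) = √((2 + 436) - 15) = √(438 - 15) = √423 = 3*√47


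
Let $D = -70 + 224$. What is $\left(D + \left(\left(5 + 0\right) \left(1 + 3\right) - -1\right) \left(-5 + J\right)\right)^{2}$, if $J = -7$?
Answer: $9604$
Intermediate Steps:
$D = 154$
$\left(D + \left(\left(5 + 0\right) \left(1 + 3\right) - -1\right) \left(-5 + J\right)\right)^{2} = \left(154 + \left(\left(5 + 0\right) \left(1 + 3\right) - -1\right) \left(-5 - 7\right)\right)^{2} = \left(154 + \left(5 \cdot 4 + 1\right) \left(-12\right)\right)^{2} = \left(154 + \left(20 + 1\right) \left(-12\right)\right)^{2} = \left(154 + 21 \left(-12\right)\right)^{2} = \left(154 - 252\right)^{2} = \left(-98\right)^{2} = 9604$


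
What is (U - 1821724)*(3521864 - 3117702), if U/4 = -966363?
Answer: -2298540426512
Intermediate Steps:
U = -3865452 (U = 4*(-966363) = -3865452)
(U - 1821724)*(3521864 - 3117702) = (-3865452 - 1821724)*(3521864 - 3117702) = -5687176*404162 = -2298540426512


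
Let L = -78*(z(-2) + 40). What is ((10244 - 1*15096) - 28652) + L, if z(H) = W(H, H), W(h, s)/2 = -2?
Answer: -36312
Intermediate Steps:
W(h, s) = -4 (W(h, s) = 2*(-2) = -4)
z(H) = -4
L = -2808 (L = -78*(-4 + 40) = -78*36 = -2808)
((10244 - 1*15096) - 28652) + L = ((10244 - 1*15096) - 28652) - 2808 = ((10244 - 15096) - 28652) - 2808 = (-4852 - 28652) - 2808 = -33504 - 2808 = -36312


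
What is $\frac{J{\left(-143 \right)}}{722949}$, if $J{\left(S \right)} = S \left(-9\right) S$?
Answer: $- \frac{61347}{240983} \approx -0.25457$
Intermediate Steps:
$J{\left(S \right)} = - 9 S^{2}$ ($J{\left(S \right)} = - 9 S S = - 9 S^{2}$)
$\frac{J{\left(-143 \right)}}{722949} = \frac{\left(-9\right) \left(-143\right)^{2}}{722949} = \left(-9\right) 20449 \cdot \frac{1}{722949} = \left(-184041\right) \frac{1}{722949} = - \frac{61347}{240983}$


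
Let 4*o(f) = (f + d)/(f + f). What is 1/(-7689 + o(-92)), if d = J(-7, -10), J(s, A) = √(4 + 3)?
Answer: -4165032832/32024416816137 + 736*√7/32024416816137 ≈ -0.00013006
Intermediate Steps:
J(s, A) = √7
d = √7 ≈ 2.6458
o(f) = (f + √7)/(8*f) (o(f) = ((f + √7)/(f + f))/4 = ((f + √7)/((2*f)))/4 = ((f + √7)*(1/(2*f)))/4 = ((f + √7)/(2*f))/4 = (f + √7)/(8*f))
1/(-7689 + o(-92)) = 1/(-7689 + (⅛)*(-92 + √7)/(-92)) = 1/(-7689 + (⅛)*(-1/92)*(-92 + √7)) = 1/(-7689 + (⅛ - √7/736)) = 1/(-61511/8 - √7/736)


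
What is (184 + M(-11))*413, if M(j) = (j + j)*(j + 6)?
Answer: 121422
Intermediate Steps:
M(j) = 2*j*(6 + j) (M(j) = (2*j)*(6 + j) = 2*j*(6 + j))
(184 + M(-11))*413 = (184 + 2*(-11)*(6 - 11))*413 = (184 + 2*(-11)*(-5))*413 = (184 + 110)*413 = 294*413 = 121422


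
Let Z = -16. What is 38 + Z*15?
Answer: -202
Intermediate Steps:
38 + Z*15 = 38 - 16*15 = 38 - 240 = -202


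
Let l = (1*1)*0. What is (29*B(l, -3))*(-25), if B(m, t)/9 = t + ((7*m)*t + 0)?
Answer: 19575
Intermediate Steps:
l = 0 (l = 1*0 = 0)
B(m, t) = 9*t + 63*m*t (B(m, t) = 9*(t + ((7*m)*t + 0)) = 9*(t + (7*m*t + 0)) = 9*(t + 7*m*t) = 9*t + 63*m*t)
(29*B(l, -3))*(-25) = (29*(9*(-3)*(1 + 7*0)))*(-25) = (29*(9*(-3)*(1 + 0)))*(-25) = (29*(9*(-3)*1))*(-25) = (29*(-27))*(-25) = -783*(-25) = 19575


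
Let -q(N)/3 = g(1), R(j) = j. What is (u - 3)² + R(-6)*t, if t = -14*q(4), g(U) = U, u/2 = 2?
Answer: -251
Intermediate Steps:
u = 4 (u = 2*2 = 4)
q(N) = -3 (q(N) = -3*1 = -3)
t = 42 (t = -14*(-3) = 42)
(u - 3)² + R(-6)*t = (4 - 3)² - 6*42 = 1² - 252 = 1 - 252 = -251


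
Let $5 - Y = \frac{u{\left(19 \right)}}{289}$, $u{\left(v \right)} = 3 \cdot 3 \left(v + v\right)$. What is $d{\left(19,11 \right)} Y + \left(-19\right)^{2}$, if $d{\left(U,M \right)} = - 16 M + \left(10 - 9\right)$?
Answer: $- \frac{88696}{289} \approx -306.91$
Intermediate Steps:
$u{\left(v \right)} = 18 v$ ($u{\left(v \right)} = 9 \cdot 2 v = 18 v$)
$d{\left(U,M \right)} = 1 - 16 M$ ($d{\left(U,M \right)} = - 16 M + 1 = 1 - 16 M$)
$Y = \frac{1103}{289}$ ($Y = 5 - \frac{18 \cdot 19}{289} = 5 - 342 \cdot \frac{1}{289} = 5 - \frac{342}{289} = \frac{1103}{289} \approx 3.8166$)
$d{\left(19,11 \right)} Y + \left(-19\right)^{2} = \left(1 - 176\right) \frac{1103}{289} + \left(-19\right)^{2} = \left(1 - 176\right) \frac{1103}{289} + 361 = \left(-175\right) \frac{1103}{289} + 361 = - \frac{193025}{289} + 361 = - \frac{88696}{289}$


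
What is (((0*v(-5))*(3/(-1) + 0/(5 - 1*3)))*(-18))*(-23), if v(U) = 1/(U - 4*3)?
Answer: 0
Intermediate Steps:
v(U) = 1/(-12 + U) (v(U) = 1/(U - 12) = 1/(-12 + U))
(((0*v(-5))*(3/(-1) + 0/(5 - 1*3)))*(-18))*(-23) = (((0/(-12 - 5))*(3/(-1) + 0/(5 - 1*3)))*(-18))*(-23) = (((0/(-17))*(3*(-1) + 0/(5 - 3)))*(-18))*(-23) = (((0*(-1/17))*(-3 + 0/2))*(-18))*(-23) = ((0*(-3 + 0*(½)))*(-18))*(-23) = ((0*(-3 + 0))*(-18))*(-23) = ((0*(-3))*(-18))*(-23) = (0*(-18))*(-23) = 0*(-23) = 0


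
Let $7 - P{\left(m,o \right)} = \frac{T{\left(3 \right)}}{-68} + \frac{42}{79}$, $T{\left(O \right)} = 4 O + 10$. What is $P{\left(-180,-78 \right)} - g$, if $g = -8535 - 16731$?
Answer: $\frac{67882719}{2686} \approx 25273.0$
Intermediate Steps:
$T{\left(O \right)} = 10 + 4 O$
$g = -25266$ ($g = -8535 - 16731 = -25266$)
$P{\left(m,o \right)} = \frac{18243}{2686}$ ($P{\left(m,o \right)} = 7 - \left(\frac{10 + 4 \cdot 3}{-68} + \frac{42}{79}\right) = 7 - \left(\left(10 + 12\right) \left(- \frac{1}{68}\right) + 42 \cdot \frac{1}{79}\right) = 7 - \left(22 \left(- \frac{1}{68}\right) + \frac{42}{79}\right) = 7 - \left(- \frac{11}{34} + \frac{42}{79}\right) = 7 - \frac{559}{2686} = \frac{18243}{2686}$)
$P{\left(-180,-78 \right)} - g = \frac{18243}{2686} - -25266 = \frac{18243}{2686} + 25266 = \frac{67882719}{2686}$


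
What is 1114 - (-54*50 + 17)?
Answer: 3797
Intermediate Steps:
1114 - (-54*50 + 17) = 1114 - (-2700 + 17) = 1114 - 1*(-2683) = 1114 + 2683 = 3797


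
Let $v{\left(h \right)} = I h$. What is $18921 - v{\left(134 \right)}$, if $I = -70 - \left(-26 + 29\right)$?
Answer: $28703$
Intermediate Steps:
$I = -73$ ($I = -70 - 3 = -73$)
$v{\left(h \right)} = - 73 h$
$18921 - v{\left(134 \right)} = 18921 - \left(-73\right) 134 = 18921 - -9782 = 18921 + 9782 = 28703$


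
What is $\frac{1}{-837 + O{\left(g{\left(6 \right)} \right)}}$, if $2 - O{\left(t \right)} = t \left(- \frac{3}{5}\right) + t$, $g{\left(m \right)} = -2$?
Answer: $- \frac{5}{4171} \approx -0.0011988$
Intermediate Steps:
$O{\left(t \right)} = 2 - \frac{2 t}{5}$ ($O{\left(t \right)} = 2 - \left(t \left(- \frac{3}{5}\right) + t\right) = 2 - \left(- \frac{3 t}{5} + t\right) = 2 - \frac{2 t}{5}$)
$\frac{1}{-837 + O{\left(g{\left(6 \right)} \right)}} = \frac{1}{-837 + \left(2 - - \frac{4}{5}\right)} = \frac{1}{-837 + \left(2 + \frac{4}{5}\right)} = \frac{1}{-837 + \frac{14}{5}} = \frac{1}{- \frac{4171}{5}} = - \frac{5}{4171}$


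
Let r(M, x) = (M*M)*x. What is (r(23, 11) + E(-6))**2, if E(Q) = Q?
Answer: 33790969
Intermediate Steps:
r(M, x) = x*M**2 (r(M, x) = M**2*x = x*M**2)
(r(23, 11) + E(-6))**2 = (11*23**2 - 6)**2 = (11*529 - 6)**2 = (5819 - 6)**2 = 5813**2 = 33790969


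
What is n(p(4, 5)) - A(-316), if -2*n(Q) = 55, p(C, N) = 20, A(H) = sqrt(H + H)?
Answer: -55/2 - 2*I*sqrt(158) ≈ -27.5 - 25.14*I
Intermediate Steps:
A(H) = sqrt(2)*sqrt(H) (A(H) = sqrt(2*H) = sqrt(2)*sqrt(H))
n(Q) = -55/2 (n(Q) = -1/2*55 = -55/2)
n(p(4, 5)) - A(-316) = -55/2 - sqrt(2)*sqrt(-316) = -55/2 - sqrt(2)*2*I*sqrt(79) = -55/2 - 2*I*sqrt(158)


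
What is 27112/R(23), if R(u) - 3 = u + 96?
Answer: 13556/61 ≈ 222.23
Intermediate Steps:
R(u) = 99 + u (R(u) = 3 + (u + 96) = 3 + (96 + u) = 99 + u)
27112/R(23) = 27112/(99 + 23) = 27112/122 = 27112*(1/122) = 13556/61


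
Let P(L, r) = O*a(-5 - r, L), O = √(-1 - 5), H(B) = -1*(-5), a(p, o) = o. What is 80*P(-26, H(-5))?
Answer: -2080*I*√6 ≈ -5094.9*I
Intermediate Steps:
H(B) = 5
O = I*√6 (O = √(-6) = I*√6 ≈ 2.4495*I)
P(L, r) = I*L*√6 (P(L, r) = (I*√6)*L = I*L*√6)
80*P(-26, H(-5)) = 80*(I*(-26)*√6) = 80*(-26*I*√6) = -2080*I*√6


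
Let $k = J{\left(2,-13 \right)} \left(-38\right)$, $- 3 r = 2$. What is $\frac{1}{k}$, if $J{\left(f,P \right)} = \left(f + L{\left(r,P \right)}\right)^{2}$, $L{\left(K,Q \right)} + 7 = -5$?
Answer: $- \frac{1}{3800} \approx -0.00026316$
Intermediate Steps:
$r = - \frac{2}{3}$ ($r = \left(- \frac{1}{3}\right) 2 = - \frac{2}{3} \approx -0.66667$)
$L{\left(K,Q \right)} = -12$ ($L{\left(K,Q \right)} = -7 - 5 = -12$)
$J{\left(f,P \right)} = \left(-12 + f\right)^{2}$ ($J{\left(f,P \right)} = \left(f - 12\right)^{2} = \left(-12 + f\right)^{2}$)
$k = -3800$ ($k = \left(-12 + 2\right)^{2} \left(-38\right) = \left(-10\right)^{2} \left(-38\right) = 100 \left(-38\right) = -3800$)
$\frac{1}{k} = \frac{1}{-3800} = - \frac{1}{3800}$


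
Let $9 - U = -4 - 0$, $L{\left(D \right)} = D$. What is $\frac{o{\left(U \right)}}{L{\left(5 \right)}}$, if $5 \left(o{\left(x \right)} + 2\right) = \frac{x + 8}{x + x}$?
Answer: $- \frac{239}{650} \approx -0.36769$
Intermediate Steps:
$U = 13$ ($U = 9 - \left(-4 - 0\right) = 9 - \left(-4 + 0\right) = 9 - -4 = 9 + 4 = 13$)
$o{\left(x \right)} = -2 + \frac{8 + x}{10 x}$ ($o{\left(x \right)} = -2 + \frac{\left(x + 8\right) \frac{1}{x + x}}{5} = -2 + \frac{\left(8 + x\right) \frac{1}{2 x}}{5} = -2 + \frac{\frac{1}{2} \frac{1}{x} \left(8 + x\right)}{5} = -2 + \frac{8 + x}{10 x}$)
$\frac{o{\left(U \right)}}{L{\left(5 \right)}} = \frac{\frac{1}{10} \cdot \frac{1}{13} \left(8 - 247\right)}{5} = \frac{1}{10} \cdot \frac{1}{13} \left(8 - 247\right) \frac{1}{5} = \frac{1}{10} \cdot \frac{1}{13} \left(-239\right) \frac{1}{5} = \left(- \frac{239}{130}\right) \frac{1}{5} = - \frac{239}{650}$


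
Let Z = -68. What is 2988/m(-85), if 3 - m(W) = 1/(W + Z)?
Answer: 114291/115 ≈ 993.83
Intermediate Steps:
m(W) = 3 - 1/(-68 + W) (m(W) = 3 - 1/(W - 68) = 3 - 1/(-68 + W))
2988/m(-85) = 2988/(((-205 + 3*(-85))/(-68 - 85))) = 2988/(((-205 - 255)/(-153))) = 2988/((-1/153*(-460))) = 2988/(460/153) = 2988*(153/460) = 114291/115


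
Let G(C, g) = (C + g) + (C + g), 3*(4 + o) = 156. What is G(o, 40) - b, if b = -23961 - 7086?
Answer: 31223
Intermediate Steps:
o = 48 (o = -4 + (⅓)*156 = -4 + 52 = 48)
b = -31047
G(C, g) = 2*C + 2*g
G(o, 40) - b = (2*48 + 2*40) - 1*(-31047) = (96 + 80) + 31047 = 176 + 31047 = 31223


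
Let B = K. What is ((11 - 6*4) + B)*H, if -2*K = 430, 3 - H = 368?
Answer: 83220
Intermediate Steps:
H = -365 (H = 3 - 1*368 = 3 - 368 = -365)
K = -215 (K = -1/2*430 = -215)
B = -215
((11 - 6*4) + B)*H = ((11 - 6*4) - 215)*(-365) = ((11 - 24) - 215)*(-365) = (-13 - 215)*(-365) = -228*(-365) = 83220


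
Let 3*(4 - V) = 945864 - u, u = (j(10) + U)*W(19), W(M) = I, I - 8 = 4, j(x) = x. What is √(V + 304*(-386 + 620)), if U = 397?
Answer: 2*I*√60630 ≈ 492.46*I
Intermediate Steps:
I = 12 (I = 8 + 4 = 12)
W(M) = 12
u = 4884 (u = (10 + 397)*12 = 407*12 = 4884)
V = -313656 (V = 4 - (945864 - 1*4884)/3 = 4 - (945864 - 4884)/3 = 4 - ⅓*940980 = 4 - 313660 = -313656)
√(V + 304*(-386 + 620)) = √(-313656 + 304*(-386 + 620)) = √(-313656 + 304*234) = √(-313656 + 71136) = √(-242520) = 2*I*√60630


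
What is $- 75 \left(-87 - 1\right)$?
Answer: $6600$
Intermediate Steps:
$- 75 \left(-87 - 1\right) = \left(-75\right) \left(-88\right) = 6600$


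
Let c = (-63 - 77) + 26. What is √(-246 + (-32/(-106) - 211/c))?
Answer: 5*I*√356073186/6042 ≈ 15.616*I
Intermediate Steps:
c = -114 (c = -140 + 26 = -114)
√(-246 + (-32/(-106) - 211/c)) = √(-246 + (-32/(-106) - 211/(-114))) = √(-246 + (-32*(-1/106) - 211*(-1/114))) = √(-246 + (16/53 + 211/114)) = √(-246 + 13007/6042) = √(-1473325/6042) = 5*I*√356073186/6042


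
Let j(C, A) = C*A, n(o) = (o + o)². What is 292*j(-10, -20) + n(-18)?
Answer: 59696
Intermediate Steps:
n(o) = 4*o² (n(o) = (2*o)² = 4*o²)
j(C, A) = A*C
292*j(-10, -20) + n(-18) = 292*(-20*(-10)) + 4*(-18)² = 292*200 + 4*324 = 58400 + 1296 = 59696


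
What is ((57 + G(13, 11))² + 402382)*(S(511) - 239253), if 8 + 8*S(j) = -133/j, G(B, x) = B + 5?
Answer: -57008514910485/584 ≈ -9.7617e+10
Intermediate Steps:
G(B, x) = 5 + B
S(j) = -1 - 133/(8*j) (S(j) = -1 + (-133/j)/8 = -1 - 133/(8*j))
((57 + G(13, 11))² + 402382)*(S(511) - 239253) = ((57 + (5 + 13))² + 402382)*((-133/8 - 1*511)/511 - 239253) = ((57 + 18)² + 402382)*((-133/8 - 511)/511 - 239253) = (75² + 402382)*((1/511)*(-4221/8) - 239253) = (5625 + 402382)*(-603/584 - 239253) = 408007*(-139724355/584) = -57008514910485/584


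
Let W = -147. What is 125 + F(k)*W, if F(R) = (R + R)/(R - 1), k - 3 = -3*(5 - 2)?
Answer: -127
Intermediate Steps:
k = -6 (k = 3 - 3*(5 - 2) = 3 - 3*3 = 3 - 9 = -6)
F(R) = 2*R/(-1 + R) (F(R) = (2*R)/(-1 + R) = 2*R/(-1 + R))
125 + F(k)*W = 125 + (2*(-6)/(-1 - 6))*(-147) = 125 + (2*(-6)/(-7))*(-147) = 125 + (2*(-6)*(-⅐))*(-147) = 125 + (12/7)*(-147) = 125 - 252 = -127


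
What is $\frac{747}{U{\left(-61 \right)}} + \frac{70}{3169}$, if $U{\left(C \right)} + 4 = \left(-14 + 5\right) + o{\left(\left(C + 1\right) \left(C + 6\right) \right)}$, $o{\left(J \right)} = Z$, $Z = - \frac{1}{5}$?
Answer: $- \frac{3943865}{69718} \approx -56.569$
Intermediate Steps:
$Z = - \frac{1}{5}$ ($Z = \left(-1\right) \frac{1}{5} = - \frac{1}{5} \approx -0.2$)
$o{\left(J \right)} = - \frac{1}{5}$
$U{\left(C \right)} = - \frac{66}{5}$ ($U{\left(C \right)} = -4 + \left(\left(-14 + 5\right) - \frac{1}{5}\right) = -4 - \frac{46}{5} = - \frac{66}{5}$)
$\frac{747}{U{\left(-61 \right)}} + \frac{70}{3169} = \frac{747}{- \frac{66}{5}} + \frac{70}{3169} = 747 \left(- \frac{5}{66}\right) + 70 \cdot \frac{1}{3169} = - \frac{1245}{22} + \frac{70}{3169} = - \frac{3943865}{69718}$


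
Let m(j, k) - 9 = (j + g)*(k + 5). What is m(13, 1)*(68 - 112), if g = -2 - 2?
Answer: -2772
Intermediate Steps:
g = -4
m(j, k) = 9 + (-4 + j)*(5 + k) (m(j, k) = 9 + (j - 4)*(k + 5) = 9 + (-4 + j)*(5 + k))
m(13, 1)*(68 - 112) = (-11 - 4*1 + 5*13 + 13*1)*(68 - 112) = (-11 - 4 + 65 + 13)*(-44) = 63*(-44) = -2772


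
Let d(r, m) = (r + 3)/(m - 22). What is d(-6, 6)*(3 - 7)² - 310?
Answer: -307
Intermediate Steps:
d(r, m) = (3 + r)/(-22 + m)
d(-6, 6)*(3 - 7)² - 310 = ((3 - 6)/(-22 + 6))*(3 - 7)² - 310 = (-3/(-16))*(-4)² - 310 = -1/16*(-3)*16 - 310 = (3/16)*16 - 310 = 3 - 310 = -307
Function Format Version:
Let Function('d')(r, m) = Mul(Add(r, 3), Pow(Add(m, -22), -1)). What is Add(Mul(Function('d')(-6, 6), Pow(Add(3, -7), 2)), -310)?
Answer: -307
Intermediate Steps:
Function('d')(r, m) = Mul(Pow(Add(-22, m), -1), Add(3, r)) (Function('d')(r, m) = Mul(Add(3, r), Pow(Add(-22, m), -1)) = Mul(Pow(Add(-22, m), -1), Add(3, r)))
Add(Mul(Function('d')(-6, 6), Pow(Add(3, -7), 2)), -310) = Add(Mul(Mul(Pow(Add(-22, 6), -1), Add(3, -6)), Pow(Add(3, -7), 2)), -310) = Add(Mul(Mul(Pow(-16, -1), -3), Pow(-4, 2)), -310) = Add(Mul(Mul(Rational(-1, 16), -3), 16), -310) = Add(Mul(Rational(3, 16), 16), -310) = Add(3, -310) = -307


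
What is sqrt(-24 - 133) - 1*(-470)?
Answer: 470 + I*sqrt(157) ≈ 470.0 + 12.53*I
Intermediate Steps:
sqrt(-24 - 133) - 1*(-470) = sqrt(-157) + 470 = I*sqrt(157) + 470 = 470 + I*sqrt(157)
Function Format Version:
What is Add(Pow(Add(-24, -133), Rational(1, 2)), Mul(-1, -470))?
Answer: Add(470, Mul(I, Pow(157, Rational(1, 2)))) ≈ Add(470.00, Mul(12.530, I))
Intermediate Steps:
Add(Pow(Add(-24, -133), Rational(1, 2)), Mul(-1, -470)) = Add(Pow(-157, Rational(1, 2)), 470) = Add(Mul(I, Pow(157, Rational(1, 2))), 470) = Add(470, Mul(I, Pow(157, Rational(1, 2))))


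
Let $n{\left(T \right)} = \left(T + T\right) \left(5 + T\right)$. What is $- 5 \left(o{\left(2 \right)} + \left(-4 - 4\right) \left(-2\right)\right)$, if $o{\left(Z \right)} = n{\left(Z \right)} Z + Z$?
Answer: $-370$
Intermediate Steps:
$n{\left(T \right)} = 2 T \left(5 + T\right)$
$o{\left(Z \right)} = Z + 2 Z^{2} \left(5 + Z\right)$ ($o{\left(Z \right)} = 2 Z \left(5 + Z\right) Z + Z = 2 Z^{2} \left(5 + Z\right) + Z = Z + 2 Z^{2} \left(5 + Z\right)$)
$- 5 \left(o{\left(2 \right)} + \left(-4 - 4\right) \left(-2\right)\right) = - 5 \left(2 \left(1 + 2 \cdot 2 \left(5 + 2\right)\right) + \left(-4 - 4\right) \left(-2\right)\right) = - 5 \left(2 \left(1 + 2 \cdot 2 \cdot 7\right) - -16\right) = - 5 \left(2 \left(1 + 28\right) + 16\right) = - 5 \left(2 \cdot 29 + 16\right) = - 5 \left(58 + 16\right) = \left(-5\right) 74 = -370$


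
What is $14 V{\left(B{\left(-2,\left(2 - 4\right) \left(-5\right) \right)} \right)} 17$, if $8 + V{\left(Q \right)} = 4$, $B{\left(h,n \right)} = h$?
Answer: $-952$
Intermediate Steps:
$V{\left(Q \right)} = -4$ ($V{\left(Q \right)} = -8 + 4 = -4$)
$14 V{\left(B{\left(-2,\left(2 - 4\right) \left(-5\right) \right)} \right)} 17 = 14 \left(-4\right) 17 = \left(-56\right) 17 = -952$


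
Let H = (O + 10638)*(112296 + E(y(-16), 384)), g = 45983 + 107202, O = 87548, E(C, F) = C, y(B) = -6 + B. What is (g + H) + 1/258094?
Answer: 2845199387928007/258094 ≈ 1.1024e+10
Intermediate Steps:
g = 153185
H = 11023734964 (H = (87548 + 10638)*(112296 + (-6 - 16)) = 98186*(112296 - 22) = 98186*112274 = 11023734964)
(g + H) + 1/258094 = (153185 + 11023734964) + 1/258094 = 11023888149 + 1/258094 = 2845199387928007/258094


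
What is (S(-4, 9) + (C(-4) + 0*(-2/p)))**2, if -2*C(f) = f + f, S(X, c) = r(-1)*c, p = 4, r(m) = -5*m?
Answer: 2401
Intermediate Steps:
S(X, c) = 5*c (S(X, c) = (-5*(-1))*c = 5*c)
C(f) = -f (C(f) = -(f + f)/2 = -f)
(S(-4, 9) + (C(-4) + 0*(-2/p)))**2 = (5*9 + (-1*(-4) + 0*(-2/4)))**2 = (45 + (4 + 0*(-2*1/4)))**2 = (45 + (4 + 0*(-1/2)))**2 = (45 + (4 + 0))**2 = (45 + 4)**2 = 49**2 = 2401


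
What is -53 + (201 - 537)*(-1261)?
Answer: 423643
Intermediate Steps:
-53 + (201 - 537)*(-1261) = -53 - 336*(-1261) = -53 + 423696 = 423643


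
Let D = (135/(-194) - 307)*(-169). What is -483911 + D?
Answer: -83790617/194 ≈ -4.3191e+5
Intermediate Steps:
D = 10088117/194 (D = (135*(-1/194) - 307)*(-169) = (-135/194 - 307)*(-169) = -59693/194*(-169) = 10088117/194 ≈ 52001.)
-483911 + D = -483911 + 10088117/194 = -83790617/194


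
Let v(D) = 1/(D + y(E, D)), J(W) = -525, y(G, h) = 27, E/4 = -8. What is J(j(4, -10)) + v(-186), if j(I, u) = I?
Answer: -83476/159 ≈ -525.01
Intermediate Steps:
E = -32 (E = 4*(-8) = -32)
v(D) = 1/(27 + D) (v(D) = 1/(D + 27) = 1/(27 + D))
J(j(4, -10)) + v(-186) = -525 + 1/(27 - 186) = -525 + 1/(-159) = -525 - 1/159 = -83476/159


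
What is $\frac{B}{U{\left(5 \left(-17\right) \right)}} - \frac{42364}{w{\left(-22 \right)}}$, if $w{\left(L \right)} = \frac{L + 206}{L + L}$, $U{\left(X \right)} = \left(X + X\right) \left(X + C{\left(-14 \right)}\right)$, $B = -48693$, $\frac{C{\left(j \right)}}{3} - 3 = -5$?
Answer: $\frac{3603421001}{355810} \approx 10127.0$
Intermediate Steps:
$C{\left(j \right)} = -6$ ($C{\left(j \right)} = 9 + 3 \left(-5\right) = 9 - 15 = -6$)
$U{\left(X \right)} = 2 X \left(-6 + X\right)$ ($U{\left(X \right)} = \left(X + X\right) \left(X - 6\right) = 2 X \left(-6 + X\right)$)
$w{\left(L \right)} = \frac{206 + L}{2 L}$
$\frac{B}{U{\left(5 \left(-17\right) \right)}} - \frac{42364}{w{\left(-22 \right)}} = - \frac{48693}{2 \cdot 5 \left(-17\right) \left(-6 + 5 \left(-17\right)\right)} - \frac{42364}{\frac{1}{2} \frac{1}{-22} \left(206 - 22\right)} = - \frac{48693}{2 \left(-85\right) \left(-6 - 85\right)} - \frac{42364}{\frac{1}{2} \left(- \frac{1}{22}\right) 184} = - \frac{48693}{2 \left(-85\right) \left(-91\right)} - \frac{42364}{- \frac{46}{11}} = - \frac{48693}{15470} - - \frac{233002}{23} = \left(-48693\right) \frac{1}{15470} + \frac{233002}{23} = - \frac{48693}{15470} + \frac{233002}{23} = \frac{3603421001}{355810}$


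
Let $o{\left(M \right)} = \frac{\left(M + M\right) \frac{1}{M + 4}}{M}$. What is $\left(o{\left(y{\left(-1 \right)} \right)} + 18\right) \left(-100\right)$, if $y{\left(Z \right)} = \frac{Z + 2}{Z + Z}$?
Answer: $- \frac{13000}{7} \approx -1857.1$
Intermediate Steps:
$y{\left(Z \right)} = \frac{2 + Z}{2 Z}$
$o{\left(M \right)} = \frac{2}{4 + M}$ ($o{\left(M \right)} = \frac{2 M \frac{1}{4 + M}}{M} = \frac{2}{4 + M}$)
$\left(o{\left(y{\left(-1 \right)} \right)} + 18\right) \left(-100\right) = \left(\frac{2}{4 + \frac{2 - 1}{2 \left(-1\right)}} + 18\right) \left(-100\right) = \left(\frac{2}{4 + \frac{1}{2} \left(-1\right) 1} + 18\right) \left(-100\right) = \left(\frac{2}{4 - \frac{1}{2}} + 18\right) \left(-100\right) = \left(\frac{2}{\frac{7}{2}} + 18\right) \left(-100\right) = \left(2 \cdot \frac{2}{7} + 18\right) \left(-100\right) = \left(\frac{4}{7} + 18\right) \left(-100\right) = \frac{130}{7} \left(-100\right) = - \frac{13000}{7}$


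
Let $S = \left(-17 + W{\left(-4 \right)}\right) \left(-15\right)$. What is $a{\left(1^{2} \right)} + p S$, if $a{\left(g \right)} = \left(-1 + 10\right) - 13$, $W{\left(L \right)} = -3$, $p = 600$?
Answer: $179996$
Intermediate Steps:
$S = 300$ ($S = \left(-17 - 3\right) \left(-15\right) = \left(-20\right) \left(-15\right) = 300$)
$a{\left(g \right)} = -4$ ($a{\left(g \right)} = 9 - 13 = -4$)
$a{\left(1^{2} \right)} + p S = -4 + 600 \cdot 300 = -4 + 180000 = 179996$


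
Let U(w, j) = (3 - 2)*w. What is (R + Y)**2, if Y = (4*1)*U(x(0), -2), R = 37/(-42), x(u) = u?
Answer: 1369/1764 ≈ 0.77608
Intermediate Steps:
U(w, j) = w (U(w, j) = 1*w = w)
R = -37/42 (R = 37*(-1/42) = -37/42 ≈ -0.88095)
Y = 0 (Y = (4*1)*0 = 4*0 = 0)
(R + Y)**2 = (-37/42 + 0)**2 = (-37/42)**2 = 1369/1764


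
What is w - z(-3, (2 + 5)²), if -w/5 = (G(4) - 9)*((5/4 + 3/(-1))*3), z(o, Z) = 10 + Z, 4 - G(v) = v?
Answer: -1181/4 ≈ -295.25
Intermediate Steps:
G(v) = 4 - v
w = -945/4 (w = -5*((4 - 1*4) - 9)*(5/4 + 3/(-1))*3 = -5*((4 - 4) - 9)*(5*(¼) + 3*(-1))*3 = -5*(0 - 9)*(5/4 - 3)*3 = -(-45)*(-7/4*3) = -(-45)*(-21)/4 = -5*189/4 = -945/4 ≈ -236.25)
w - z(-3, (2 + 5)²) = -945/4 - (10 + (2 + 5)²) = -945/4 - (10 + 7²) = -945/4 - (10 + 49) = -945/4 - 1*59 = -945/4 - 59 = -1181/4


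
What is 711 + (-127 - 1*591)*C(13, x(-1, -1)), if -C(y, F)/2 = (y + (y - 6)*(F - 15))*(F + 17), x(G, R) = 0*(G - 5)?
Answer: -2245193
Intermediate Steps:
x(G, R) = 0 (x(G, R) = 0*(-5 + G) = 0)
C(y, F) = -2*(17 + F)*(y + (-15 + F)*(-6 + y)) (C(y, F) = -2*(y + (y - 6)*(F - 15))*(F + 17) = -2*(y + (-6 + y)*(-15 + F))*(17 + F) = -2*(y + (-15 + F)*(-6 + y))*(17 + F) = -2*(17 + F)*(y + (-15 + F)*(-6 + y)))
711 + (-127 - 1*591)*C(13, x(-1, -1)) = 711 + (-127 - 1*591)*(-3060 + 12*0² + 24*0 + 476*13 - 6*0*13 - 2*13*0²) = 711 + (-127 - 591)*(-3060 + 12*0 + 0 + 6188 + 0 - 2*13*0) = 711 - 718*(-3060 + 0 + 0 + 6188 + 0 + 0) = 711 - 718*3128 = 711 - 2245904 = -2245193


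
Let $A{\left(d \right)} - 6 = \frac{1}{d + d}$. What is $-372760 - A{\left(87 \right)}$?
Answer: $- \frac{64861285}{174} \approx -3.7277 \cdot 10^{5}$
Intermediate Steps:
$A{\left(d \right)} = 6 + \frac{1}{2 d}$ ($A{\left(d \right)} = 6 + \frac{1}{d + d} = 6 + \frac{1}{2 d}$)
$-372760 - A{\left(87 \right)} = -372760 - \left(6 + \frac{1}{2 \cdot 87}\right) = -372760 - \left(6 + \frac{1}{2} \cdot \frac{1}{87}\right) = -372760 - \left(6 + \frac{1}{174}\right) = -372760 - \frac{1045}{174} = - \frac{64861285}{174}$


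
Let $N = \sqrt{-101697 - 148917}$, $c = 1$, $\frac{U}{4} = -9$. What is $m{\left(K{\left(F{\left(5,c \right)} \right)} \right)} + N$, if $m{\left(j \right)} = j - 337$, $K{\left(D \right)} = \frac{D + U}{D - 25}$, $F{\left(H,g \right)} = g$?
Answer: $- \frac{8053}{24} + 9 i \sqrt{3094} \approx -335.54 + 500.61 i$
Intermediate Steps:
$U = -36$ ($U = 4 \left(-9\right) = -36$)
$K{\left(D \right)} = \frac{-36 + D}{-25 + D}$ ($K{\left(D \right)} = \frac{D - 36}{D - 25} = \frac{-36 + D}{-25 + D}$)
$m{\left(j \right)} = -337 + j$
$N = 9 i \sqrt{3094}$ ($N = \sqrt{-250614} = 9 i \sqrt{3094} \approx 500.61 i$)
$m{\left(K{\left(F{\left(5,c \right)} \right)} \right)} + N = \left(-337 + \frac{-36 + 1}{-25 + 1}\right) + 9 i \sqrt{3094} = \left(-337 + \frac{1}{-24} \left(-35\right)\right) + 9 i \sqrt{3094} = \left(-337 - - \frac{35}{24}\right) + 9 i \sqrt{3094} = \left(-337 + \frac{35}{24}\right) + 9 i \sqrt{3094} = - \frac{8053}{24} + 9 i \sqrt{3094}$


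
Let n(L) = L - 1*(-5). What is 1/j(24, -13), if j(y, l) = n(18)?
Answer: 1/23 ≈ 0.043478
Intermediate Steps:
n(L) = 5 + L (n(L) = L + 5 = 5 + L)
j(y, l) = 23 (j(y, l) = 5 + 18 = 23)
1/j(24, -13) = 1/23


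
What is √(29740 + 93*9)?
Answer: √30577 ≈ 174.86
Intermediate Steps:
√(29740 + 93*9) = √(29740 + 837) = √30577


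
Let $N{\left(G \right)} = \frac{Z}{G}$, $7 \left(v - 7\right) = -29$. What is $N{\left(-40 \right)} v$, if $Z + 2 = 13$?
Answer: $- \frac{11}{14} \approx -0.78571$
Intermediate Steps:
$v = \frac{20}{7}$ ($v = 7 + \frac{1}{7} \left(-29\right) = 7 - \frac{29}{7} = \frac{20}{7} \approx 2.8571$)
$Z = 11$ ($Z = -2 + 13 = 11$)
$N{\left(G \right)} = \frac{11}{G}$
$N{\left(-40 \right)} v = \frac{11}{-40} \cdot \frac{20}{7} = 11 \left(- \frac{1}{40}\right) \frac{20}{7} = \left(- \frac{11}{40}\right) \frac{20}{7} = - \frac{11}{14}$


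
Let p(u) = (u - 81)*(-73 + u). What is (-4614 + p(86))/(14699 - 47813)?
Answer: 4549/33114 ≈ 0.13737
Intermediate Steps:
p(u) = (-81 + u)*(-73 + u)
(-4614 + p(86))/(14699 - 47813) = (-4614 + (5913 + 86**2 - 154*86))/(14699 - 47813) = (-4614 + (5913 + 7396 - 13244))/(-33114) = (-4614 + 65)*(-1/33114) = -4549*(-1/33114) = 4549/33114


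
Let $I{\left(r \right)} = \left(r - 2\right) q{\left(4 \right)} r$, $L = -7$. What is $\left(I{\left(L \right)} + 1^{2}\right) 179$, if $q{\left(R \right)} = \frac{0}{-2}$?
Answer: $179$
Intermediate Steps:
$q{\left(R \right)} = 0$ ($q{\left(R \right)} = 0 \left(- \frac{1}{2}\right) = 0$)
$I{\left(r \right)} = 0$ ($I{\left(r \right)} = \left(r - 2\right) 0 r = \left(-2 + r\right) 0 r = 0 r = 0$)
$\left(I{\left(L \right)} + 1^{2}\right) 179 = \left(0 + 1^{2}\right) 179 = \left(0 + 1\right) 179 = 1 \cdot 179 = 179$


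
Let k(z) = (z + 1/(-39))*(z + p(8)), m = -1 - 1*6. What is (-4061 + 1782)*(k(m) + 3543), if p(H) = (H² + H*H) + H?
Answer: -78117283/13 ≈ -6.0090e+6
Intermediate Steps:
p(H) = H + 2*H² (p(H) = (H² + H²) + H = 2*H² + H = H + 2*H²)
m = -7 (m = -1 - 6 = -7)
k(z) = (136 + z)*(-1/39 + z) (k(z) = (z + 1/(-39))*(z + 8*(1 + 2*8)) = (z - 1/39)*(z + 8*(1 + 16)) = (-1/39 + z)*(z + 8*17) = (-1/39 + z)*(z + 136) = (-1/39 + z)*(136 + z) = (136 + z)*(-1/39 + z))
(-4061 + 1782)*(k(m) + 3543) = (-4061 + 1782)*((-136/39 + (-7)² + (5303/39)*(-7)) + 3543) = -2279*((-136/39 + 49 - 37121/39) + 3543) = -2279*(-11782/13 + 3543) = -2279*34277/13 = -78117283/13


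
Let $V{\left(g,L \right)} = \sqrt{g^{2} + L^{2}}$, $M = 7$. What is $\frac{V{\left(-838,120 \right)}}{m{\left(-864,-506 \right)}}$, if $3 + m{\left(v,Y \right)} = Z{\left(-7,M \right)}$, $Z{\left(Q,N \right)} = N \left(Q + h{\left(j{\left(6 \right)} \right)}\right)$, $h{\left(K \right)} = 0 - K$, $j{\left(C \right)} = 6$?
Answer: $- \frac{\sqrt{179161}}{47} \approx -9.0058$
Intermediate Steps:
$h{\left(K \right)} = - K$
$V{\left(g,L \right)} = \sqrt{L^{2} + g^{2}}$
$Z{\left(Q,N \right)} = N \left(-6 + Q\right)$ ($Z{\left(Q,N \right)} = N \left(Q - 6\right) = N \left(-6 + Q\right)$)
$m{\left(v,Y \right)} = -94$ ($m{\left(v,Y \right)} = -3 + 7 \left(-6 - 7\right) = -3 + 7 \left(-13\right) = -3 - 91 = -94$)
$\frac{V{\left(-838,120 \right)}}{m{\left(-864,-506 \right)}} = \frac{\sqrt{120^{2} + \left(-838\right)^{2}}}{-94} = \sqrt{14400 + 702244} \left(- \frac{1}{94}\right) = \sqrt{716644} \left(- \frac{1}{94}\right) = 2 \sqrt{179161} \left(- \frac{1}{94}\right) = - \frac{\sqrt{179161}}{47}$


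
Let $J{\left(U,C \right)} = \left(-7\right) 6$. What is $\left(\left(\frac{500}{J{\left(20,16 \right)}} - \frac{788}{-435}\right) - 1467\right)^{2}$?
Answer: $\frac{20229746067001}{9272025} \approx 2.1818 \cdot 10^{6}$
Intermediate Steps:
$J{\left(U,C \right)} = -42$
$\left(\left(\frac{500}{J{\left(20,16 \right)}} - \frac{788}{-435}\right) - 1467\right)^{2} = \left(\left(\frac{500}{-42} - \frac{788}{-435}\right) - 1467\right)^{2} = \left(\left(500 \left(- \frac{1}{42}\right) - - \frac{788}{435}\right) - 1467\right)^{2} = \left(\left(- \frac{250}{21} + \frac{788}{435}\right) - 1467\right)^{2} = \left(- \frac{30734}{3045} - 1467\right)^{2} = \left(- \frac{4497749}{3045}\right)^{2} = \frac{20229746067001}{9272025}$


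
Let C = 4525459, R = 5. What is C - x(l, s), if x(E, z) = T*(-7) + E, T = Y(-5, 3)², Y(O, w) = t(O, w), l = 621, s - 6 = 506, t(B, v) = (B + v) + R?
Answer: 4524901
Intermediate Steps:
t(B, v) = 5 + B + v (t(B, v) = (B + v) + 5 = 5 + B + v)
s = 512 (s = 6 + 506 = 512)
Y(O, w) = 5 + O + w
T = 9 (T = (5 - 5 + 3)² = 3² = 9)
x(E, z) = -63 + E (x(E, z) = 9*(-7) + E = -63 + E)
C - x(l, s) = 4525459 - (-63 + 621) = 4525459 - 1*558 = 4525459 - 558 = 4524901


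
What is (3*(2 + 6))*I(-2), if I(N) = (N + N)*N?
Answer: 192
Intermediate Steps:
I(N) = 2*N² (I(N) = (2*N)*N = 2*N²)
(3*(2 + 6))*I(-2) = (3*(2 + 6))*(2*(-2)²) = (3*8)*(2*4) = 24*8 = 192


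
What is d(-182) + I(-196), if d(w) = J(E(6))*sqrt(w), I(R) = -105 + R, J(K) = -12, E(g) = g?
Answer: -301 - 12*I*sqrt(182) ≈ -301.0 - 161.89*I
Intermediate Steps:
d(w) = -12*sqrt(w)
d(-182) + I(-196) = -12*I*sqrt(182) + (-105 - 196) = -12*I*sqrt(182) - 301 = -301 - 12*I*sqrt(182)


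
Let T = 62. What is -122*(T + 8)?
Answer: -8540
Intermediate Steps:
-122*(T + 8) = -122*(62 + 8) = -122*70 = -8540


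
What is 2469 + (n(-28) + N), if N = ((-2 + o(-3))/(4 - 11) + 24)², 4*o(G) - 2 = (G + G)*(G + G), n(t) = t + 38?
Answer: 588925/196 ≈ 3004.7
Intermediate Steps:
n(t) = 38 + t
o(G) = ½ + G² (o(G) = ½ + ((G + G)*(G + G))/4 = ½ + ((2*G)*(2*G))/4 = ½ + (4*G²)/4 = ½ + G²)
N = 103041/196 (N = ((-2 + (½ + (-3)²))/(4 - 11) + 24)² = ((-2 + (½ + 9))/(-7) + 24)² = ((-2 + 19/2)*(-⅐) + 24)² = ((15/2)*(-⅐) + 24)² = (-15/14 + 24)² = (321/14)² = 103041/196 ≈ 525.72)
2469 + (n(-28) + N) = 2469 + ((38 - 28) + 103041/196) = 2469 + (10 + 103041/196) = 2469 + 105001/196 = 588925/196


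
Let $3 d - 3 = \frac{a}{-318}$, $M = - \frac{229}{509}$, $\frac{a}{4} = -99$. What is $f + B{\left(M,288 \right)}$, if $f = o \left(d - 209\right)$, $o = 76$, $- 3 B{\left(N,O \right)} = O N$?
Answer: $- \frac{424436216}{26977} \approx -15733.0$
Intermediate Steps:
$a = -396$ ($a = 4 \left(-99\right) = -396$)
$M = - \frac{229}{509}$ ($M = \left(-229\right) \frac{1}{509} = - \frac{229}{509} \approx -0.4499$)
$B{\left(N,O \right)} = - \frac{N O}{3}$ ($B{\left(N,O \right)} = - \frac{O N}{3} = - \frac{N O}{3}$)
$d = \frac{75}{53}$ ($d = 1 + \frac{\left(-396\right) \frac{1}{-318}}{3} = 1 + \frac{\left(-396\right) \left(- \frac{1}{318}\right)}{3} = 1 + \frac{1}{3} \cdot \frac{66}{53} = 1 + \frac{22}{53} = \frac{75}{53} \approx 1.4151$)
$f = - \frac{836152}{53}$ ($f = 76 \left(\frac{75}{53} - 209\right) = 76 \left(- \frac{11002}{53}\right) = - \frac{836152}{53} \approx -15776.0$)
$f + B{\left(M,288 \right)} = - \frac{836152}{53} - \left(- \frac{229}{1527}\right) 288 = - \frac{836152}{53} + \frac{21984}{509} = - \frac{424436216}{26977}$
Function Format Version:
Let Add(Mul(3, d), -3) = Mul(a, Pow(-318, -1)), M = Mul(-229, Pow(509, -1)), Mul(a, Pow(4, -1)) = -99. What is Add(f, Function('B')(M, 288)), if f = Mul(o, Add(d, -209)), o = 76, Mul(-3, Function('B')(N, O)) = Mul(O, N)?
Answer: Rational(-424436216, 26977) ≈ -15733.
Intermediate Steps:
a = -396 (a = Mul(4, -99) = -396)
M = Rational(-229, 509) (M = Mul(-229, Rational(1, 509)) = Rational(-229, 509) ≈ -0.44990)
Function('B')(N, O) = Mul(Rational(-1, 3), N, O) (Function('B')(N, O) = Mul(Rational(-1, 3), Mul(O, N)) = Mul(Rational(-1, 3), Mul(N, O)) = Mul(Rational(-1, 3), N, O))
d = Rational(75, 53) (d = Add(1, Mul(Rational(1, 3), Mul(-396, Pow(-318, -1)))) = Add(1, Mul(Rational(1, 3), Mul(-396, Rational(-1, 318)))) = Add(1, Mul(Rational(1, 3), Rational(66, 53))) = Add(1, Rational(22, 53)) = Rational(75, 53) ≈ 1.4151)
f = Rational(-836152, 53) (f = Mul(76, Add(Rational(75, 53), -209)) = Mul(76, Rational(-11002, 53)) = Rational(-836152, 53) ≈ -15776.)
Add(f, Function('B')(M, 288)) = Add(Rational(-836152, 53), Mul(Rational(-1, 3), Rational(-229, 509), 288)) = Add(Rational(-836152, 53), Rational(21984, 509)) = Rational(-424436216, 26977)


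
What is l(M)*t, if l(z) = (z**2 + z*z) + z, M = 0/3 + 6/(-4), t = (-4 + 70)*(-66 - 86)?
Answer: -30096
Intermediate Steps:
t = -10032 (t = 66*(-152) = -10032)
M = -3/2 (M = 0*(1/3) + 6*(-1/4) = 0 - 3/2 = -3/2 ≈ -1.5000)
l(z) = z + 2*z**2 (l(z) = (z**2 + z**2) + z = 2*z**2 + z = z + 2*z**2)
l(M)*t = -3*(1 + 2*(-3/2))/2*(-10032) = -3*(1 - 3)/2*(-10032) = -3/2*(-2)*(-10032) = 3*(-10032) = -30096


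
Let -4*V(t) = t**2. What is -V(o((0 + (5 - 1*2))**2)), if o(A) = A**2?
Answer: 6561/4 ≈ 1640.3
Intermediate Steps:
V(t) = -t**2/4
-V(o((0 + (5 - 1*2))**2)) = -(-1)*(((0 + (5 - 1*2))**2)**2)**2/4 = -(-1)*(((0 + (5 - 2))**2)**2)**2/4 = -(-1)*(((0 + 3)**2)**2)**2/4 = -(-1)*((3**2)**2)**2/4 = -(-1)*(9**2)**2/4 = -(-1)*81**2/4 = -(-1)*6561/4 = -1*(-6561/4) = 6561/4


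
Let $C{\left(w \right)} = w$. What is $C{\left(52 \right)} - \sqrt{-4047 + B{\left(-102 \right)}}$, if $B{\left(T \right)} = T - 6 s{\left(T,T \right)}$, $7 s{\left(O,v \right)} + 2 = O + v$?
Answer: $52 - \frac{i \sqrt{194649}}{7} \approx 52.0 - 63.027 i$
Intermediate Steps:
$s{\left(O,v \right)} = - \frac{2}{7} + \frac{O}{7} + \frac{v}{7}$ ($s{\left(O,v \right)} = - \frac{2}{7} + \frac{O + v}{7} = - \frac{2}{7} + \left(\frac{O}{7} + \frac{v}{7}\right) = - \frac{2}{7} + \frac{O}{7} + \frac{v}{7}$)
$B{\left(T \right)} = \frac{12}{7} - \frac{5 T}{7}$ ($B{\left(T \right)} = T - 6 \left(- \frac{2}{7} + \frac{T}{7} + \frac{T}{7}\right) = T - 6 \left(- \frac{2}{7} + \frac{2 T}{7}\right) = T - \left(- \frac{12}{7} + \frac{12 T}{7}\right) = \frac{12}{7} - \frac{5 T}{7}$)
$C{\left(52 \right)} - \sqrt{-4047 + B{\left(-102 \right)}} = 52 - \sqrt{-4047 + \left(\frac{12}{7} - - \frac{510}{7}\right)} = 52 - \sqrt{-4047 + \left(\frac{12}{7} + \frac{510}{7}\right)} = 52 - \sqrt{-4047 + \frac{522}{7}} = 52 - \sqrt{- \frac{27807}{7}} = 52 - \frac{i \sqrt{194649}}{7}$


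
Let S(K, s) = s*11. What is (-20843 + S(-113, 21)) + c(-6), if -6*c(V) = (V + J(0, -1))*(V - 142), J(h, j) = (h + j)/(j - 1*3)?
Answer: -124523/6 ≈ -20754.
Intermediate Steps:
S(K, s) = 11*s
J(h, j) = (h + j)/(-3 + j) (J(h, j) = (h + j)/(j - 3) = (h + j)/(-3 + j))
c(V) = -(-142 + V)*(¼ + V)/6 (c(V) = -(V + (0 - 1)/(-3 - 1))*(V - 142)/6 = -(V - 1/(-4))*(-142 + V)/6 = -(V - ¼*(-1))*(-142 + V)/6 = -(V + ¼)*(-142 + V)/6 = -(¼ + V)*(-142 + V)/6 = -(-142 + V)*(¼ + V)/6)
(-20843 + S(-113, 21)) + c(-6) = (-20843 + 11*21) + (71/12 - ⅙*(-6)² + (189/8)*(-6)) = (-20843 + 231) + (71/12 - ⅙*36 - 567/4) = -20612 + (71/12 - 6 - 567/4) = -20612 - 851/6 = -124523/6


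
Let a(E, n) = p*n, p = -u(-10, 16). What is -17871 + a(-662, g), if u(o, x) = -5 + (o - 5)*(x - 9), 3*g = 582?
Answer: 3469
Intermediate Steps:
g = 194 (g = (⅓)*582 = 194)
u(o, x) = -5 + (-9 + x)*(-5 + o) (u(o, x) = -5 + (-5 + o)*(-9 + x) = -5 + (-9 + x)*(-5 + o))
p = 110 (p = -(40 - 9*(-10) - 5*16 - 10*16) = -(40 + 90 - 80 - 160) = -1*(-110) = 110)
a(E, n) = 110*n
-17871 + a(-662, g) = -17871 + 110*194 = -17871 + 21340 = 3469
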